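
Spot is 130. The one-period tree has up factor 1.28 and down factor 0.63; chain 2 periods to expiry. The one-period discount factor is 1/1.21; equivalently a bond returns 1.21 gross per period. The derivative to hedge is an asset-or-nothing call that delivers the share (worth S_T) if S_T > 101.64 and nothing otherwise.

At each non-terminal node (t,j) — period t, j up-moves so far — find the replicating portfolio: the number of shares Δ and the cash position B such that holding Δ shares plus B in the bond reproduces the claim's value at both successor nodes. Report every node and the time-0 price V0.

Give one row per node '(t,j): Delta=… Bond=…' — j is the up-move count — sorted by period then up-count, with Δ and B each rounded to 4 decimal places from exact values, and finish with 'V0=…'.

(0,0): Delta=1.0543 Bond=-7.4737
(1,0): Delta=1.9692 Bond=-83.9722
(1,1): Delta=1.0000 Bond=0.0000
V0=129.5913

The replicating-portfolio and risk-neutral prices coincide; use p* = (1.21−0.63)/(1.28−0.63) = 0.8923 for the latter.
Terminal values V(2,·): V(2,0)=0.0000, V(2,1)=104.8320, V(2,2)=212.9920
(1,0): S=81.9000. Δ = (V_up−V_dn)/(S_up−S_dn) = (104.8320−0.0000)/(104.8320−51.5970) = 1.9692. V = [p*·104.8320 + (1−p*)·0.0000]/1.21 = 77.3078. B = V − Δ·S = -83.9722.
(1,1): S=166.4000. Δ = (V_up−V_dn)/(S_up−S_dn) = (212.9920−104.8320)/(212.9920−104.8320) = 1.0000. V = [p*·212.9920 + (1−p*)·104.8320]/1.21 = 166.4000. B = V − Δ·S = 0.0000.
(0,0): S=130.0000. Δ = (V_up−V_dn)/(S_up−S_dn) = (166.4000−77.3078)/(166.4000−81.9000) = 1.0543. V = [p*·166.4000 + (1−p*)·77.3078]/1.21 = 129.5913. B = V − Δ·S = -7.4737.
Root portfolio cost Δ·130+B reproduces V0=129.5913.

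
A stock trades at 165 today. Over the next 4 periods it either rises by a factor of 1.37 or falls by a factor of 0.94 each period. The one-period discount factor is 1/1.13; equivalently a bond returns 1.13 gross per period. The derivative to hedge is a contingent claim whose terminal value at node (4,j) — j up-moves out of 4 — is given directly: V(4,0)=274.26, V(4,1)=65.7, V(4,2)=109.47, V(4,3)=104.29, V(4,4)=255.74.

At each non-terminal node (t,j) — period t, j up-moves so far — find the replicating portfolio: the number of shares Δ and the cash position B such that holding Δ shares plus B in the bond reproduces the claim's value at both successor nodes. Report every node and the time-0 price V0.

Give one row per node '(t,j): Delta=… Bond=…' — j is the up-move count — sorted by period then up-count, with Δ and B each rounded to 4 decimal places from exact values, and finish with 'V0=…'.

The replicating-portfolio and risk-neutral prices coincide; use p* = (1.13−0.94)/(1.37−0.94) = 0.4419 for the latter.
Terminal values V(4,·): V(4,0)=274.2600, V(4,1)=65.7000, V(4,2)=109.4700, V(4,3)=104.2900, V(4,4)=255.7400
  t=3,j=0: stock 137.0464 → up 187.7535 (V=65.7000), down 128.8236 (V=274.2600). Price 161.1554; hedge Δ=-3.5391, bond B=646.1786.
  t=3,j=1: stock 199.7378 → up 273.6408 (V=109.4700), down 187.7535 (V=65.7000). Price 75.2568; hedge Δ=0.5096, bond B=-26.5339.
  t=3,j=2: stock 291.1072 → up 398.8169 (V=104.2900), down 273.6408 (V=109.4700). Price 94.8506; hedge Δ=-0.0414, bond B=106.8971.
  t=3,j=3: stock 424.2732 → up 581.2543 (V=255.7400), down 398.8169 (V=104.2900). Price 151.5131; hedge Δ=0.8301, bond B=-200.6962.
  t=2,j=0: stock 145.7940 → up 199.7378 (V=75.2568), down 137.0464 (V=161.1554). Price 109.0267; hedge Δ=-1.3702, bond B=308.7908.
  t=2,j=1: stock 212.4870 → up 291.1072 (V=94.8506), down 199.7378 (V=75.2568). Price 74.2607; hedge Δ=0.2144, bond B=28.6938.
  t=2,j=2: stock 309.6885 → up 424.2732 (V=151.5131), down 291.1072 (V=94.8506). Price 106.0951; hedge Δ=0.4255, bond B=-25.6781.
  t=1,j=0: stock 155.1000 → up 212.4870 (V=74.2607), down 145.7940 (V=109.0267). Price 82.8894; hedge Δ=-0.5213, bond B=163.7407.
  t=1,j=1: stock 226.0500 → up 309.6885 (V=106.0951), down 212.4870 (V=74.2607). Price 78.1655; hedge Δ=0.3275, bond B=4.1319.
  t=0,j=0: stock 165.0000 → up 226.0500 (V=78.1655), down 155.1000 (V=82.8894). Price 71.5063; hedge Δ=-0.0666, bond B=82.4919.
Self-financing check: at every node Δ·S+B equals the discounted successor values.

(0,0): Delta=-0.0666 Bond=82.4919
(1,0): Delta=-0.5213 Bond=163.7407
(1,1): Delta=0.3275 Bond=4.1319
(2,0): Delta=-1.3702 Bond=308.7908
(2,1): Delta=0.2144 Bond=28.6938
(2,2): Delta=0.4255 Bond=-25.6781
(3,0): Delta=-3.5391 Bond=646.1786
(3,1): Delta=0.5096 Bond=-26.5339
(3,2): Delta=-0.0414 Bond=106.8971
(3,3): Delta=0.8301 Bond=-200.6962
V0=71.5063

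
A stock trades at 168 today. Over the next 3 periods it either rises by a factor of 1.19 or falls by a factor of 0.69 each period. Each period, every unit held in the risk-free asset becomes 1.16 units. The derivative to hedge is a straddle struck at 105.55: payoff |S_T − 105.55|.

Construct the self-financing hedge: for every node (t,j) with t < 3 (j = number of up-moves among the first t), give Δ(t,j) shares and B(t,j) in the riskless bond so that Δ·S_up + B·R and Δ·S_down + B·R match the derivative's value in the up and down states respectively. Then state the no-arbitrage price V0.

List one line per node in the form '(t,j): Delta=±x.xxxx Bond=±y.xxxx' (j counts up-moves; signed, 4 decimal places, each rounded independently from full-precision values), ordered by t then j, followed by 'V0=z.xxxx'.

Under the risk-neutral measure, an up-move has probability p* = (R−d)/(u−d) = 0.9400 and values discount at R = 1.16.
Terminal values V(3,·): V(3,0)=50.3605, V(3,1)=10.3681, V(3,2)=58.6043, V(3,3)=177.5567
Node (2,0) S=79.9848: V=(p*·10.3681+(1−p*)·50.3605)/1.16=11.0066; Δ=(10.3681−50.3605)/(95.1819−55.1895)=-1.0000; B=V−Δ·S=90.9914
Node (2,1) S=137.9448: V=(p*·58.6043+(1−p*)·10.3681)/1.16=48.0260; Δ=(58.6043−10.3681)/(164.1543−95.1819)=0.6994; B=V−Δ·S=-48.4465
Node (2,2) S=237.9048: V=(p*·177.5567+(1−p*)·58.6043)/1.16=146.9134; Δ=(177.5567−58.6043)/(283.1067−164.1543)=1.0000; B=V−Δ·S=-90.9914
Node (1,0) S=115.9200: V=(p*·48.0260+(1−p*)·11.0066)/1.16=39.4869; Δ=(48.0260−11.0066)/(137.9448−79.9848)=0.6387; B=V−Δ·S=-34.5519
Node (1,1) S=199.9200: V=(p*·146.9134+(1−p*)·48.0260)/1.16=121.5346; Δ=(146.9134−48.0260)/(237.9048−137.9448)=0.9893; B=V−Δ·S=-76.2402
Node (0,0) S=168.0000: V=(p*·121.5346+(1−p*)·39.4869)/1.16=100.5274; Δ=(121.5346−39.4869)/(199.9200−115.9200)=0.9768; B=V−Δ·S=-63.5681
Self-financing check: at every node Δ·S+B equals the discounted successor values.

(0,0): Delta=0.9768 Bond=-63.5681
(1,0): Delta=0.6387 Bond=-34.5519
(1,1): Delta=0.9893 Bond=-76.2402
(2,0): Delta=-1.0000 Bond=90.9914
(2,1): Delta=0.6994 Bond=-48.4465
(2,2): Delta=1.0000 Bond=-90.9914
V0=100.5274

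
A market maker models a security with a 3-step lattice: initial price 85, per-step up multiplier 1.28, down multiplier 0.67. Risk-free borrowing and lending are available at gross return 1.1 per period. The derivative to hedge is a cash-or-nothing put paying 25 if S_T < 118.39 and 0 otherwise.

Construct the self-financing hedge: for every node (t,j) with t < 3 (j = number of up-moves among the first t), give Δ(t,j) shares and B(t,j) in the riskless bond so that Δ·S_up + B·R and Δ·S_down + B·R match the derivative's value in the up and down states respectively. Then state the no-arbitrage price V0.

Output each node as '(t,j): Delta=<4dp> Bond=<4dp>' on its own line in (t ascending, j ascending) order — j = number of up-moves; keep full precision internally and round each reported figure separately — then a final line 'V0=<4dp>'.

Under the risk-neutral measure, an up-move has probability p* = (R−d)/(u−d) = 0.7049 and values discount at R = 1.1.
Payoff layer (t=3): V(3,0)=25.0000, V(3,1)=25.0000, V(3,2)=25.0000, V(3,3)=0.0000
Node (2,0) S=38.1565: V=(p*·25.0000+(1−p*)·25.0000)/1.1=22.7273; Δ=(25.0000−25.0000)/(48.8403−25.5649)=0.0000; B=V−Δ·S=22.7273
Node (2,1) S=72.8960: V=(p*·25.0000+(1−p*)·25.0000)/1.1=22.7273; Δ=(25.0000−25.0000)/(93.3069−48.8403)=0.0000; B=V−Δ·S=22.7273
Node (2,2) S=139.2640: V=(p*·0.0000+(1−p*)·25.0000)/1.1=6.7064; Δ=(0.0000−25.0000)/(178.2579−93.3069)=-0.2943; B=V−Δ·S=47.6900
Node (1,0) S=56.9500: V=(p*·22.7273+(1−p*)·22.7273)/1.1=20.6612; Δ=(22.7273−22.7273)/(72.8960−38.1565)=0.0000; B=V−Δ·S=20.6612
Node (1,1) S=108.8000: V=(p*·6.7064+(1−p*)·22.7273)/1.1=10.3944; Δ=(6.7064−22.7273)/(139.2640−72.8960)=-0.2414; B=V−Δ·S=36.6581
Node (0,0) S=85.0000: V=(p*·10.3944+(1−p*)·20.6612)/1.1=12.2036; Δ=(10.3944−20.6612)/(108.8000−56.9500)=-0.1980; B=V−Δ·S=29.0343
Self-financing check: at every node Δ·S+B equals the discounted successor values.

(0,0): Delta=-0.1980 Bond=29.0343
(1,0): Delta=0.0000 Bond=20.6612
(1,1): Delta=-0.2414 Bond=36.6581
(2,0): Delta=0.0000 Bond=22.7273
(2,1): Delta=0.0000 Bond=22.7273
(2,2): Delta=-0.2943 Bond=47.6900
V0=12.2036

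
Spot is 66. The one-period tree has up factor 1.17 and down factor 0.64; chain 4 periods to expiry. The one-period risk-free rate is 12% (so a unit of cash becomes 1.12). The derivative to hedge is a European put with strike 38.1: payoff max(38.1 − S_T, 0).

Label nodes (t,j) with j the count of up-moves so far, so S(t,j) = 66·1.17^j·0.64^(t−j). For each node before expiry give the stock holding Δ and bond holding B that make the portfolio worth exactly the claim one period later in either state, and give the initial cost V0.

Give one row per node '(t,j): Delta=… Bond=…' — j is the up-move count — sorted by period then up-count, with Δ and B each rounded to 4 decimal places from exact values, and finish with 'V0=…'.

(0,0): Delta=-0.0136 Bond=0.9620
(1,0): Delta=-0.1369 Bond=6.2850
(1,1): Delta=-0.0065 Bond=0.5350
(2,0): Delta=-1.0000 Bond=30.3731
(2,1): Delta=-0.0877 Bond=4.6086
(2,2): Delta=-0.0019 Bond=0.1816
(3,0): Delta=-1.0000 Bond=34.0179
(3,1): Delta=-1.0000 Bond=34.0179
(3,2): Delta=-0.0357 Bond=2.1557
(3,3): Delta=0.0000 Bond=0.0000
V0=0.0663

No-arbitrage ⇒ martingale measure with p* = (R−d)/(u−d) = 0.9057.
Terminal payoffs: V(4,0)=27.0270, V(4,1)=17.8572, V(4,2)=1.0937, V(4,3)=0.0000, V(4,4)=0.0000
(3,0): S=17.3015. Δ = (V_up−V_dn)/(S_up−S_dn) = (17.8572−27.0270)/(20.2428−11.0730) = -1.0000. V = [p*·17.8572 + (1−p*)·27.0270]/1.12 = 16.7164. B = V − Δ·S = 34.0179.
(3,1): S=31.6293. Δ = (V_up−V_dn)/(S_up−S_dn) = (1.0937−17.8572)/(37.0063−20.2428) = -1.0000. V = [p*·1.0937 + (1−p*)·17.8572]/1.12 = 2.3885. B = V − Δ·S = 34.0179.
(3,2): S=57.8223. Δ = (V_up−V_dn)/(S_up−S_dn) = (0.0000−1.0937)/(67.6521−37.0063) = -0.0357. V = [p*·0.0000 + (1−p*)·1.0937]/1.12 = 0.0921. B = V − Δ·S = 2.1557.
(3,3): S=105.7065. Δ = (V_up−V_dn)/(S_up−S_dn) = (0.0000−0.0000)/(123.6766−67.6521) = 0.0000. V = [p*·0.0000 + (1−p*)·0.0000]/1.12 = 0.0000. B = V − Δ·S = 0.0000.
(2,0): S=27.0336. Δ = (V_up−V_dn)/(S_up−S_dn) = (2.3885−16.7164)/(31.6293−17.3015) = -1.0000. V = [p*·2.3885 + (1−p*)·16.7164]/1.12 = 3.3395. B = V − Δ·S = 30.3731.
(2,1): S=49.4208. Δ = (V_up−V_dn)/(S_up−S_dn) = (0.0921−2.3885)/(57.8223−31.6293) = -0.0877. V = [p*·0.0921 + (1−p*)·2.3885]/1.12 = 0.2757. B = V − Δ·S = 4.6086.
(2,2): S=90.3474. Δ = (V_up−V_dn)/(S_up−S_dn) = (0.0000−0.0921)/(105.7065−57.8223) = -0.0019. V = [p*·0.0000 + (1−p*)·0.0921]/1.12 = 0.0078. B = V − Δ·S = 0.1816.
(1,0): S=42.2400. Δ = (V_up−V_dn)/(S_up−S_dn) = (0.2757−3.3395)/(49.4208−27.0336) = -0.1369. V = [p*·0.2757 + (1−p*)·3.3395]/1.12 = 0.5042. B = V − Δ·S = 6.2850.
(1,1): S=77.2200. Δ = (V_up−V_dn)/(S_up−S_dn) = (0.0078−0.2757)/(90.3474−49.4208) = -0.0065. V = [p*·0.0078 + (1−p*)·0.2757]/1.12 = 0.0295. B = V − Δ·S = 0.5350.
(0,0): S=66.0000. Δ = (V_up−V_dn)/(S_up−S_dn) = (0.0295−0.5042)/(77.2200−42.2400) = -0.0136. V = [p*·0.0295 + (1−p*)·0.5042]/1.12 = 0.0663. B = V − Δ·S = 0.9620.
Self-financing check: at every node Δ·S+B equals the discounted successor values.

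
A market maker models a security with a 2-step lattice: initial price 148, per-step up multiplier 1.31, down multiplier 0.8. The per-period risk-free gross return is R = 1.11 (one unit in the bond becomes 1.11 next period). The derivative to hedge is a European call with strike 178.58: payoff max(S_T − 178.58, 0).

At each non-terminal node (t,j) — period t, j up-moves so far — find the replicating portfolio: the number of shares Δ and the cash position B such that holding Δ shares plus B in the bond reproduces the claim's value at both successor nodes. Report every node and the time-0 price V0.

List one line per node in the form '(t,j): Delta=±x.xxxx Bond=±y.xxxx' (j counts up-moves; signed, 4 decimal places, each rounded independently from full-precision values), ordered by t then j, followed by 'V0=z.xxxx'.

(0,0): Delta=0.5470 Bond=-58.3516
(1,0): Delta=0.0000 Bond=0.0000
(1,1): Delta=0.7626 Bond=-106.5576
V0=22.6112

The replicating-portfolio and risk-neutral prices coincide; use p* = (1.11−0.8)/(1.31−0.8) = 0.6078 for the latter.
Payoff layer (t=2): V(2,0)=0.0000, V(2,1)=0.0000, V(2,2)=75.4028
Node (1,0) S=118.4000: V=(p*·0.0000+(1−p*)·0.0000)/1.11=0.0000; Δ=(0.0000−0.0000)/(155.1040−94.7200)=0.0000; B=V−Δ·S=0.0000
Node (1,1) S=193.8800: V=(p*·75.4028+(1−p*)·0.0000)/1.11=41.2911; Δ=(75.4028−0.0000)/(253.9828−155.1040)=0.7626; B=V−Δ·S=-106.5576
Node (0,0) S=148.0000: V=(p*·41.2911+(1−p*)·0.0000)/1.11=22.6112; Δ=(41.2911−0.0000)/(193.8800−118.4000)=0.5470; B=V−Δ·S=-58.3516
Each (Δ,B) replicates both successor values, so the strategy is self-financing and V0 is arbitrage-free.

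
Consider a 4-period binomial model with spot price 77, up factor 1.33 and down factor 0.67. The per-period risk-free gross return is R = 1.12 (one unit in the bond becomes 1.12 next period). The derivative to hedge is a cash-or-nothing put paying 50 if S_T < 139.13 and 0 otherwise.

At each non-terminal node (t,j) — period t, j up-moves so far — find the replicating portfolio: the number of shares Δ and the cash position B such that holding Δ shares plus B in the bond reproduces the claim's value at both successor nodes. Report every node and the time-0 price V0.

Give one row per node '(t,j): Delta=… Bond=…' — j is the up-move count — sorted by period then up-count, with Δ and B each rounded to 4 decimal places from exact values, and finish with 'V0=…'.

The replicating-portfolio and risk-neutral prices coincide; use p* = (1.12−0.67)/(1.33−0.67) = 0.6818 for the latter.
At expiry t=4: V(4,0)=50.0000, V(4,1)=50.0000, V(4,2)=50.0000, V(4,3)=50.0000, V(4,4)=0.0000
  t=3,j=0: stock 23.1588 → up 30.8011 (V=50.0000), down 15.5164 (V=50.0000). Price 44.6429; hedge Δ=0.0000, bond B=44.6429.
  t=3,j=1: stock 45.9718 → up 61.1426 (V=50.0000), down 30.8011 (V=50.0000). Price 44.6429; hedge Δ=0.0000, bond B=44.6429.
  t=3,j=2: stock 91.2576 → up 121.3725 (V=50.0000), down 61.1426 (V=50.0000). Price 44.6429; hedge Δ=0.0000, bond B=44.6429.
  t=3,j=3: stock 181.1530 → up 240.9336 (V=0.0000), down 121.3725 (V=50.0000). Price 14.2045; hedge Δ=-0.4182, bond B=89.9621.
  t=2,j=0: stock 34.5653 → up 45.9718 (V=44.6429), down 23.1588 (V=44.6429). Price 39.8597; hedge Δ=0.0000, bond B=39.8597.
  t=2,j=1: stock 68.6147 → up 91.2576 (V=44.6429), down 45.9718 (V=44.6429). Price 39.8597; hedge Δ=0.0000, bond B=39.8597.
  t=2,j=2: stock 136.2053 → up 181.1530 (V=14.2045), down 91.2576 (V=44.6429). Price 21.3299; hedge Δ=-0.3386, bond B=67.4485.
  t=1,j=0: stock 51.5900 → up 68.6147 (V=39.8597), down 34.5653 (V=39.8597). Price 35.5890; hedge Δ=0.0000, bond B=35.5890.
  t=1,j=1: stock 102.4100 → up 136.2053 (V=21.3299), down 68.6147 (V=39.8597). Price 24.3087; hedge Δ=-0.2741, bond B=52.3842.
  t=0,j=0: stock 77.0000 → up 102.4100 (V=24.3087), down 51.5900 (V=35.5890). Price 24.9088; hedge Δ=-0.2220, bond B=42.0002.
Root portfolio cost Δ·77+B reproduces V0=24.9088.

(0,0): Delta=-0.2220 Bond=42.0002
(1,0): Delta=0.0000 Bond=35.5890
(1,1): Delta=-0.2741 Bond=52.3842
(2,0): Delta=0.0000 Bond=39.8597
(2,1): Delta=0.0000 Bond=39.8597
(2,2): Delta=-0.3386 Bond=67.4485
(3,0): Delta=0.0000 Bond=44.6429
(3,1): Delta=0.0000 Bond=44.6429
(3,2): Delta=0.0000 Bond=44.6429
(3,3): Delta=-0.4182 Bond=89.9621
V0=24.9088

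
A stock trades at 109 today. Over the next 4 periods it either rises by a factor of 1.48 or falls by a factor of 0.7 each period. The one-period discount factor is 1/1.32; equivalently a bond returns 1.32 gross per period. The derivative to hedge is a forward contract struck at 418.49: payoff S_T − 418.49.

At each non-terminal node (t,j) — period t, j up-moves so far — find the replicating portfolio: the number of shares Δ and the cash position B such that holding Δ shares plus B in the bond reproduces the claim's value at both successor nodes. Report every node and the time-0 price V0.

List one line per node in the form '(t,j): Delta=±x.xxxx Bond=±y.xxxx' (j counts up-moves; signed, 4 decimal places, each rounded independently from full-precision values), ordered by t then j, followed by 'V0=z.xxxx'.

(0,0): Delta=1.0000 Bond=-137.8445
(1,0): Delta=1.0000 Bond=-181.9547
(1,1): Delta=1.0000 Bond=-181.9547
(2,0): Delta=1.0000 Bond=-240.1802
(2,1): Delta=1.0000 Bond=-240.1802
(2,2): Delta=1.0000 Bond=-240.1802
(3,0): Delta=1.0000 Bond=-317.0379
(3,1): Delta=1.0000 Bond=-317.0379
(3,2): Delta=1.0000 Bond=-317.0379
(3,3): Delta=1.0000 Bond=-317.0379
V0=-28.8445

Under the risk-neutral measure, an up-move has probability p* = (R−d)/(u−d) = 0.7949 and values discount at R = 1.32.
Terminal payoffs: V(4,0)=-392.3191, V(4,1)=-363.1572, V(4,2)=-301.5007, V(4,3)=-171.1413, V(4,4)=104.4759
Node (3,0) S=37.3870: V=(p*·-363.1572+(1−p*)·-392.3191)/1.32=-279.6509; Δ=(-363.1572−-392.3191)/(55.3328−26.1709)=1.0000; B=V−Δ·S=-317.0379
Node (3,1) S=79.0468: V=(p*·-301.5007+(1−p*)·-363.1572)/1.32=-237.9911; Δ=(-301.5007−-363.1572)/(116.9893−55.3328)=1.0000; B=V−Δ·S=-317.0379
Node (3,2) S=167.1275: V=(p*·-171.1413+(1−p*)·-301.5007)/1.32=-149.9104; Δ=(-171.1413−-301.5007)/(247.3487−116.9893)=1.0000; B=V−Δ·S=-317.0379
Node (3,3) S=353.3553: V=(p*·104.4759+(1−p*)·-171.1413)/1.32=36.3174; Δ=(104.4759−-171.1413)/(522.9659−247.3487)=1.0000; B=V−Δ·S=-317.0379
Node (2,0) S=53.4100: V=(p*·-237.9911+(1−p*)·-279.6509)/1.32=-186.7702; Δ=(-237.9911−-279.6509)/(79.0468−37.3870)=1.0000; B=V−Δ·S=-240.1802
Node (2,1) S=112.9240: V=(p*·-149.9104+(1−p*)·-237.9911)/1.32=-127.2562; Δ=(-149.9104−-237.9911)/(167.1275−79.0468)=1.0000; B=V−Δ·S=-240.1802
Node (2,2) S=238.7536: V=(p*·36.3174+(1−p*)·-149.9104)/1.32=-1.4266; Δ=(36.3174−-149.9104)/(353.3553−167.1275)=1.0000; B=V−Δ·S=-240.1802
Node (1,0) S=76.3000: V=(p*·-127.2562+(1−p*)·-186.7702)/1.32=-105.6547; Δ=(-127.2562−-186.7702)/(112.9240−53.4100)=1.0000; B=V−Δ·S=-181.9547
Node (1,1) S=161.3200: V=(p*·-1.4266+(1−p*)·-127.2562)/1.32=-20.6347; Δ=(-1.4266−-127.2562)/(238.7536−112.9240)=1.0000; B=V−Δ·S=-181.9547
Node (0,0) S=109.0000: V=(p*·-20.6347+(1−p*)·-105.6547)/1.32=-28.8445; Δ=(-20.6347−-105.6547)/(161.3200−76.3000)=1.0000; B=V−Δ·S=-137.8445
The time-0 hedge costs -28.8445, which is the no-arbitrage price.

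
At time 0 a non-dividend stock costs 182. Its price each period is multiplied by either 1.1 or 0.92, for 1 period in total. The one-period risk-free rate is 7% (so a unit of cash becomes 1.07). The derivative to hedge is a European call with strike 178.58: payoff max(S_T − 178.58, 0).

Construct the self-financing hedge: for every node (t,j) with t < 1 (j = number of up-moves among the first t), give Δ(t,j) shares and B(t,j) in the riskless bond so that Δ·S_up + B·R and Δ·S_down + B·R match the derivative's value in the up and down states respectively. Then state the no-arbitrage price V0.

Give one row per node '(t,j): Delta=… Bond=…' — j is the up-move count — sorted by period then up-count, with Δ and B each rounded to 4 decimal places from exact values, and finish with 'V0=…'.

The replicating-portfolio and risk-neutral prices coincide; use p* = (1.07−0.92)/(1.1−0.92) = 0.8333 for the latter.
Terminal values V(1,·): V(1,0)=0.0000, V(1,1)=21.6200
  t=0,j=0: stock 182.0000 → up 200.2000 (V=21.6200), down 167.4400 (V=0.0000). Price 16.8380; hedge Δ=0.6600, bond B=-103.2731.
Each (Δ,B) replicates both successor values, so the strategy is self-financing and V0 is arbitrage-free.

(0,0): Delta=0.6600 Bond=-103.2731
V0=16.8380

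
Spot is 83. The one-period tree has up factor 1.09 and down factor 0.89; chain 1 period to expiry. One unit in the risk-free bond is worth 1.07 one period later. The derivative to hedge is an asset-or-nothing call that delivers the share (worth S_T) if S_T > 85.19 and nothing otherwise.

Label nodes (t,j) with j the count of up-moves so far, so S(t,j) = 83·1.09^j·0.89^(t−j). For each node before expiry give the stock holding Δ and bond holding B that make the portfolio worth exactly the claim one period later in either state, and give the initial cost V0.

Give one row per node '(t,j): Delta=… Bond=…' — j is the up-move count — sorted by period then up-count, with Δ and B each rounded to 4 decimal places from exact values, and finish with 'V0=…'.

(0,0): Delta=5.4500 Bond=-376.2537
V0=76.0963

Since d<R<u, set p* = (R−d)/(u−d) = 0.9000; price each node as the discounted p*-expectation of its children.
Terminal values V(1,·): V(1,0)=0.0000, V(1,1)=90.4700
  t=0,j=0: stock 83.0000 → up 90.4700 (V=90.4700), down 73.8700 (V=0.0000). Price 76.0963; hedge Δ=5.4500, bond B=-376.2537.
The time-0 hedge costs 76.0963, which is the no-arbitrage price.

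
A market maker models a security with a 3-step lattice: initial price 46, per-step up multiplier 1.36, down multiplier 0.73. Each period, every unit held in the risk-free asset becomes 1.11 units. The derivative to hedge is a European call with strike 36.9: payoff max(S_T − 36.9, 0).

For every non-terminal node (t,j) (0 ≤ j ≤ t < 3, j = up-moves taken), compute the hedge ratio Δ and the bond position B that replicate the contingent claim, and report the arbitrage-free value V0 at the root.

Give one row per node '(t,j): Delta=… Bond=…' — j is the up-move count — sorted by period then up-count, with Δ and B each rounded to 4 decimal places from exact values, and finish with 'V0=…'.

Since d<R<u, set p* = (R−d)/(u−d) = 0.6032; price each node as the discounted p*-expectation of its children.
Terminal values V(3,·): V(3,0)=0.0000, V(3,1)=0.0000, V(3,2)=25.2096, V(3,3)=78.8110
Node (2,0) S=24.5134: V=(p*·0.0000+(1−p*)·0.0000)/1.11=0.0000; Δ=(0.0000−0.0000)/(33.3382−17.8948)=0.0000; B=V−Δ·S=0.0000
Node (2,1) S=45.6688: V=(p*·25.2096+(1−p*)·0.0000)/1.11=13.6989; Δ=(25.2096−0.0000)/(62.1096−33.3382)=0.8762; B=V−Δ·S=-26.3163
Node (2,2) S=85.0816: V=(p*·78.8110+(1−p*)·25.2096)/1.11=51.8384; Δ=(78.8110−25.2096)/(115.7110−62.1096)=1.0000; B=V−Δ·S=-33.2432
Node (1,0) S=33.5800: V=(p*·13.6989+(1−p*)·0.0000)/1.11=7.4440; Δ=(13.6989−0.0000)/(45.6688−24.5134)=0.6475; B=V−Δ·S=-14.3003
Node (1,1) S=62.5600: V=(p*·51.8384+(1−p*)·13.6989)/1.11=33.0664; Δ=(51.8384−13.6989)/(85.0816−45.6688)=0.9677; B=V−Δ·S=-27.4725
Node (0,0) S=46.0000: V=(p*·33.0664+(1−p*)·7.4440)/1.11=20.6295; Δ=(33.0664−7.4440)/(62.5600−33.5800)=0.8841; B=V−Δ·S=-20.0409
The time-0 hedge costs 20.6295, which is the no-arbitrage price.

(0,0): Delta=0.8841 Bond=-20.0409
(1,0): Delta=0.6475 Bond=-14.3003
(1,1): Delta=0.9677 Bond=-27.4725
(2,0): Delta=0.0000 Bond=0.0000
(2,1): Delta=0.8762 Bond=-26.3163
(2,2): Delta=1.0000 Bond=-33.2432
V0=20.6295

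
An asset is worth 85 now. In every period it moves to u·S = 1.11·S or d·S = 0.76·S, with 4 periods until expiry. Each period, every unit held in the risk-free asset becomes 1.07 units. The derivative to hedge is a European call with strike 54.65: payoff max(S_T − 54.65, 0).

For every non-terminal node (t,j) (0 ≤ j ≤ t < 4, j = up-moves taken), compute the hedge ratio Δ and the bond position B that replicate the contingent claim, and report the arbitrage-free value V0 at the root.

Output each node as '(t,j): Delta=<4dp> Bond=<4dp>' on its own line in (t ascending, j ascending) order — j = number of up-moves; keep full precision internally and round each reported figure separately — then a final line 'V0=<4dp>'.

(0,0): Delta=0.9869 Bond=-40.5189
(1,0): Delta=0.8899 Bond=-37.0927
(1,1): Delta=0.9954 Bond=-44.1632
(2,0): Delta=0.2814 Bond=-9.8123
(2,1): Delta=0.9437 Bond=-43.5443
(2,2): Delta=1.0000 Bond=-47.7334
(3,0): Delta=0.0000 Bond=0.0000
(3,1): Delta=0.3062 Bond=-11.8539
(3,2): Delta=1.0000 Bond=-51.0748
(3,3): Delta=1.0000 Bond=-51.0748
V0=43.3646

The replicating-portfolio and risk-neutral prices coincide; use p* = (1.07−0.76)/(1.11−0.76) = 0.8857 for the latter.
Payoff layer (t=4): V(4,0)=0.0000, V(4,1)=0.0000, V(4,2)=5.8412, V(4,3)=33.6990, V(4,4)=74.3860
  t=3,j=0: stock 37.3130 → up 41.4174 (V=0.0000), down 28.3578 (V=0.0000). Price 0.0000; hedge Δ=0.0000, bond B=0.0000.
  t=3,j=1: stock 54.4966 → up 60.4912 (V=5.8412), down 41.4174 (V=0.0000). Price 4.8352; hedge Δ=0.3062, bond B=-11.8539.
  t=3,j=2: stock 79.5937 → up 88.3490 (V=33.6990), down 60.4912 (V=5.8412). Price 28.5189; hedge Δ=1.0000, bond B=-51.0748.
  t=3,j=3: stock 116.2486 → up 129.0360 (V=74.3860), down 88.3490 (V=33.6990). Price 65.1739; hedge Δ=1.0000, bond B=-51.0748.
  t=2,j=0: stock 49.0960 → up 54.4966 (V=4.8352), down 37.3130 (V=0.0000). Price 4.0024; hedge Δ=0.2814, bond B=-9.8123.
  t=2,j=1: stock 71.7060 → up 79.5937 (V=28.5189), down 54.4966 (V=4.8352). Price 24.1235; hedge Δ=0.9437, bond B=-43.5443.
  t=2,j=2: stock 104.7285 → up 116.2486 (V=65.1739), down 79.5937 (V=28.5189). Price 56.9951; hedge Δ=1.0000, bond B=-47.7334.
  t=1,j=0: stock 64.6000 → up 71.7060 (V=24.1235), down 49.0960 (V=4.0024). Price 20.3962; hedge Δ=0.8899, bond B=-37.0927.
  t=1,j=1: stock 94.3500 → up 104.7285 (V=56.9951), down 71.7060 (V=24.1235). Price 49.7554; hedge Δ=0.9954, bond B=-44.1632.
  t=0,j=0: stock 85.0000 → up 94.3500 (V=49.7554), down 64.6000 (V=20.3962). Price 43.3646; hedge Δ=0.9869, bond B=-40.5189.
Each (Δ,B) replicates both successor values, so the strategy is self-financing and V0 is arbitrage-free.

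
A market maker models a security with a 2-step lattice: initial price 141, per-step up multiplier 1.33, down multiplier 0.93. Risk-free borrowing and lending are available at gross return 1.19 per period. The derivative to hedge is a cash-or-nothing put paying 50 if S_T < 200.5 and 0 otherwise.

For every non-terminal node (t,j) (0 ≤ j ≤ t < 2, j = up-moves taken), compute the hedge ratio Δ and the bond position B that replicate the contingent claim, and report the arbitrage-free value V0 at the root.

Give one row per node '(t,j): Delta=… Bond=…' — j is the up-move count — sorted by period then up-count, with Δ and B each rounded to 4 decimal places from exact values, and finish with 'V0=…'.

(0,0): Delta=-0.4842 Bond=88.6678
(1,0): Delta=0.0000 Bond=42.0168
(1,1): Delta=-0.6666 Bond=139.7059
V0=20.3905

Risk-neutral probability p* = (R−d)/(u−d) = (1.19−0.93)/(1.33−0.93) = 0.6500.
Terminal values V(2,·): V(2,0)=50.0000, V(2,1)=50.0000, V(2,2)=0.0000
(1,0): S=131.1300. Δ = (V_up−V_dn)/(S_up−S_dn) = (50.0000−50.0000)/(174.4029−121.9509) = 0.0000. V = [p*·50.0000 + (1−p*)·50.0000]/1.19 = 42.0168. B = V − Δ·S = 42.0168.
(1,1): S=187.5300. Δ = (V_up−V_dn)/(S_up−S_dn) = (0.0000−50.0000)/(249.4149−174.4029) = -0.6666. V = [p*·0.0000 + (1−p*)·50.0000]/1.19 = 14.7059. B = V − Δ·S = 139.7059.
(0,0): S=141.0000. Δ = (V_up−V_dn)/(S_up−S_dn) = (14.7059−42.0168)/(187.5300−131.1300) = -0.4842. V = [p*·14.7059 + (1−p*)·42.0168]/1.19 = 20.3905. B = V − Δ·S = 88.6678.
The time-0 hedge costs 20.3905, which is the no-arbitrage price.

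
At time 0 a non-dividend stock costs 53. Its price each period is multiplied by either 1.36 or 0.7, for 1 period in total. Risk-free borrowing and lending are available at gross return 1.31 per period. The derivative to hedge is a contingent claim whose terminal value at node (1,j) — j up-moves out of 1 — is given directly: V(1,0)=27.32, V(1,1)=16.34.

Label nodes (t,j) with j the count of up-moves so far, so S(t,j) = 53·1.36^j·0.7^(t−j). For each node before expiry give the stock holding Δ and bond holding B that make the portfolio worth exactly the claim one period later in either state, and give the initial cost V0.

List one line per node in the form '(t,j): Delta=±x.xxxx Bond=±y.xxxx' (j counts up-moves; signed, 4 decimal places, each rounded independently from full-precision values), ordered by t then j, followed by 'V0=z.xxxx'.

Under the risk-neutral measure, an up-move has probability p* = (R−d)/(u−d) = 0.9242 and values discount at R = 1.31.
Terminal values V(1,·): V(1,0)=27.3200, V(1,1)=16.3400
Node (0,0) S=53.0000: V=(p*·16.3400+(1−p*)·27.3200)/1.31=13.1083; Δ=(16.3400−27.3200)/(72.0800−37.1000)=-0.3139; B=V−Δ·S=29.7446
Self-financing check: at every node Δ·S+B equals the discounted successor values.

(0,0): Delta=-0.3139 Bond=29.7446
V0=13.1083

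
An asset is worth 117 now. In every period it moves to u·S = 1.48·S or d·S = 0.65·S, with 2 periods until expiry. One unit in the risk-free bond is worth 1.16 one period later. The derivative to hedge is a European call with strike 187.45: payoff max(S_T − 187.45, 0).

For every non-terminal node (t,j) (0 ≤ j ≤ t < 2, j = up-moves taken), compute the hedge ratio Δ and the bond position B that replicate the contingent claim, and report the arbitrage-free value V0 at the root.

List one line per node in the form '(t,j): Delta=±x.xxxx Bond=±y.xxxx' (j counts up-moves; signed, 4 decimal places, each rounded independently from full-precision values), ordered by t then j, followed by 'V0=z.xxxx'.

(0,0): Delta=0.3754 Bond=-24.6132
(1,0): Delta=0.0000 Bond=0.0000
(1,1): Delta=0.4789 Bond=-46.4660
V0=19.3119

Under the risk-neutral measure, an up-move has probability p* = (R−d)/(u−d) = 0.6145 and values discount at R = 1.16.
Terminal payoffs: V(2,0)=0.0000, V(2,1)=0.0000, V(2,2)=68.8268
(1,0): S=76.0500. Δ = (V_up−V_dn)/(S_up−S_dn) = (0.0000−0.0000)/(112.5540−49.4325) = 0.0000. V = [p*·0.0000 + (1−p*)·0.0000]/1.16 = 0.0000. B = V − Δ·S = 0.0000.
(1,1): S=173.1600. Δ = (V_up−V_dn)/(S_up−S_dn) = (68.8268−0.0000)/(256.2768−112.5540) = 0.4789. V = [p*·68.8268 + (1−p*)·0.0000]/1.16 = 36.4579. B = V − Δ·S = -46.4660.
(0,0): S=117.0000. Δ = (V_up−V_dn)/(S_up−S_dn) = (36.4579−0.0000)/(173.1600−76.0500) = 0.3754. V = [p*·36.4579 + (1−p*)·0.0000]/1.16 = 19.3119. B = V − Δ·S = -24.6132.
Check: Δ(0,0)·S0 + B(0,0) = 19.3119 = V0.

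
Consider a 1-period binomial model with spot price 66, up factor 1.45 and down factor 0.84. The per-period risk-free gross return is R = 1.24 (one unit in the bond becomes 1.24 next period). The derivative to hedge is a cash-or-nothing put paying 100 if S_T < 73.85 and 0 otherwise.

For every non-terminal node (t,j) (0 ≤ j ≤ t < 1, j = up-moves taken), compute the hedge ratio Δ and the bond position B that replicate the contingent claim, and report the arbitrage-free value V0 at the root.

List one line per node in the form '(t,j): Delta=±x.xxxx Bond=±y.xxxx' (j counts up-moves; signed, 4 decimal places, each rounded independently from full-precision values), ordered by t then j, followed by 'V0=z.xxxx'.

(0,0): Delta=-2.4839 Bond=191.6975
V0=27.7631

The replicating-portfolio and risk-neutral prices coincide; use p* = (1.24−0.84)/(1.45−0.84) = 0.6557 for the latter.
Terminal values V(1,·): V(1,0)=100.0000, V(1,1)=0.0000
(0,0): S=66.0000. Δ = (V_up−V_dn)/(S_up−S_dn) = (0.0000−100.0000)/(95.7000−55.4400) = -2.4839. V = [p*·0.0000 + (1−p*)·100.0000]/1.24 = 27.7631. B = V − Δ·S = 191.6975.
Check: Δ(0,0)·S0 + B(0,0) = 27.7631 = V0.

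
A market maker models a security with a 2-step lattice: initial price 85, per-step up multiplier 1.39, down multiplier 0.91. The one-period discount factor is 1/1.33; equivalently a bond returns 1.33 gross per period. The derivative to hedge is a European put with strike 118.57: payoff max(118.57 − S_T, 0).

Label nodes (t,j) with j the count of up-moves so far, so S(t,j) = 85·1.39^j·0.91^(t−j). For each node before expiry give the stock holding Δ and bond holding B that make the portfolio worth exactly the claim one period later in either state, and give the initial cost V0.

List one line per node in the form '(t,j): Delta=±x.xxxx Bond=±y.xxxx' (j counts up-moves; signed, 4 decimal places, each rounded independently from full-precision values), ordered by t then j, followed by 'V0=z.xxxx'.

Since d<R<u, set p* = (R−d)/(u−d) = 0.8750; price each node as the discounted p*-expectation of its children.
Payoff layer (t=2): V(2,0)=48.1815, V(2,1)=11.0535, V(2,2)=0.0000
Node (1,0) S=77.3500: V=(p*·11.0535+(1−p*)·48.1815)/1.33=11.8004; Δ=(11.0535−48.1815)/(107.5165−70.3885)=-1.0000; B=V−Δ·S=89.1504
Node (1,1) S=118.1500: V=(p*·0.0000+(1−p*)·11.0535)/1.33=1.0389; Δ=(0.0000−11.0535)/(164.2285−107.5165)=-0.1949; B=V−Δ·S=24.0670
Node (0,0) S=85.0000: V=(p*·1.0389+(1−p*)·11.8004)/1.33=1.7925; Δ=(1.0389−11.8004)/(118.1500−77.3500)=-0.2638; B=V−Δ·S=24.2123
Self-financing check: at every node Δ·S+B equals the discounted successor values.

(0,0): Delta=-0.2638 Bond=24.2123
(1,0): Delta=-1.0000 Bond=89.1504
(1,1): Delta=-0.1949 Bond=24.0670
V0=1.7925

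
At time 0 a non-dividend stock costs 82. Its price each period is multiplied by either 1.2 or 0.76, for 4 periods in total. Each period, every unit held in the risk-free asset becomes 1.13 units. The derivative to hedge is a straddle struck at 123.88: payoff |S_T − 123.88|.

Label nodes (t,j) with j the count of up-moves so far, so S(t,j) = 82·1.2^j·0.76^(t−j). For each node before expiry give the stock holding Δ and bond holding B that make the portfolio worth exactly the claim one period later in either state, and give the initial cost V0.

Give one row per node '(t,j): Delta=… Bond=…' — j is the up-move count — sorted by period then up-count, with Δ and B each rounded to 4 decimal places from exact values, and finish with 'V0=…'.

Since d<R<u, set p* = (R−d)/(u−d) = 0.8409; price each node as the discounted p*-expectation of its children.
Terminal values V(4,·): V(4,0)=96.5230, V(4,1)=80.6848, V(4,2)=55.6770, V(4,3)=16.1910, V(4,4)=46.1552
  t=3,j=0: stock 35.9960 → up 43.1952 (V=80.6848), down 27.3570 (V=96.5230). Price 73.6323; hedge Δ=-1.0000, bond B=109.6283.
  t=3,j=1: stock 56.8358 → up 68.2030 (V=55.6770), down 43.1952 (V=80.6848). Price 52.7925; hedge Δ=-1.0000, bond B=109.6283.
  t=3,j=2: stock 89.7408 → up 107.6890 (V=16.1910), down 68.2030 (V=55.6770). Price 19.8875; hedge Δ=-1.0000, bond B=109.6283.
  t=3,j=3: stock 141.6960 → up 170.0352 (V=46.1552), down 107.6890 (V=16.1910). Price 36.6267; hedge Δ=0.4806, bond B=-31.4737.
  t=2,j=0: stock 47.3632 → up 56.8358 (V=52.7925), down 35.9960 (V=73.6323). Price 49.6530; hedge Δ=-1.0000, bond B=97.0162.
  t=2,j=1: stock 74.7840 → up 89.7408 (V=19.8875), down 56.8358 (V=52.7925). Price 22.2322; hedge Δ=-1.0000, bond B=97.0162.
  t=2,j=2: stock 118.0800 → up 141.6960 (V=36.6267), down 89.7408 (V=19.8875). Price 30.0563; hedge Δ=0.3222, bond B=-7.9873.
  t=1,j=0: stock 62.3200 → up 74.7840 (V=22.2322), down 47.3632 (V=49.6530). Price 23.5351; hedge Δ=-1.0000, bond B=85.8551.
  t=1,j=1: stock 98.4000 → up 118.0800 (V=30.0563), down 74.7840 (V=22.2322). Price 25.4970; hedge Δ=0.1807, bond B=7.7149.
  t=0,j=0: stock 82.0000 → up 98.4000 (V=25.4970), down 62.3200 (V=23.5351). Price 22.2875; hedge Δ=0.0544, bond B=17.8286.
Self-financing check: at every node Δ·S+B equals the discounted successor values.

(0,0): Delta=0.0544 Bond=17.8286
(1,0): Delta=-1.0000 Bond=85.8551
(1,1): Delta=0.1807 Bond=7.7149
(2,0): Delta=-1.0000 Bond=97.0162
(2,1): Delta=-1.0000 Bond=97.0162
(2,2): Delta=0.3222 Bond=-7.9873
(3,0): Delta=-1.0000 Bond=109.6283
(3,1): Delta=-1.0000 Bond=109.6283
(3,2): Delta=-1.0000 Bond=109.6283
(3,3): Delta=0.4806 Bond=-31.4737
V0=22.2875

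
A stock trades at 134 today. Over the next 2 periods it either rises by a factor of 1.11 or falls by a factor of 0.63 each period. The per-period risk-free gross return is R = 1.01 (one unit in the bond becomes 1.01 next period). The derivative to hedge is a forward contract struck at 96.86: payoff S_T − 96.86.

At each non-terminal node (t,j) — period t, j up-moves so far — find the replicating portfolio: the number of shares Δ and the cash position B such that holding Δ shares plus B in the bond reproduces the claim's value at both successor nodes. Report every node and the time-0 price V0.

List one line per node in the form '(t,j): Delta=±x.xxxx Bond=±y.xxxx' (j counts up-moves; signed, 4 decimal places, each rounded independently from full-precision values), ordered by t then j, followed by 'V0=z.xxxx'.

No-arbitrage ⇒ martingale measure with p* = (R−d)/(u−d) = 0.7917.
Terminal values V(2,·): V(2,0)=-43.6754, V(2,1)=-3.1538, V(2,2)=68.2414
(1,0): S=84.4200. Δ = (V_up−V_dn)/(S_up−S_dn) = (-3.1538−-43.6754)/(93.7062−53.1846) = 1.0000. V = [p*·-3.1538 + (1−p*)·-43.6754]/1.01 = -11.4810. B = V − Δ·S = -95.9010.
(1,1): S=148.7400. Δ = (V_up−V_dn)/(S_up−S_dn) = (68.2414−-3.1538)/(165.1014−93.7062) = 1.0000. V = [p*·68.2414 + (1−p*)·-3.1538]/1.01 = 52.8390. B = V − Δ·S = -95.9010.
(0,0): S=134.0000. Δ = (V_up−V_dn)/(S_up−S_dn) = (52.8390−-11.4810)/(148.7400−84.4200) = 1.0000. V = [p*·52.8390 + (1−p*)·-11.4810]/1.01 = 39.0485. B = V − Δ·S = -94.9515.
The time-0 hedge costs 39.0485, which is the no-arbitrage price.

(0,0): Delta=1.0000 Bond=-94.9515
(1,0): Delta=1.0000 Bond=-95.9010
(1,1): Delta=1.0000 Bond=-95.9010
V0=39.0485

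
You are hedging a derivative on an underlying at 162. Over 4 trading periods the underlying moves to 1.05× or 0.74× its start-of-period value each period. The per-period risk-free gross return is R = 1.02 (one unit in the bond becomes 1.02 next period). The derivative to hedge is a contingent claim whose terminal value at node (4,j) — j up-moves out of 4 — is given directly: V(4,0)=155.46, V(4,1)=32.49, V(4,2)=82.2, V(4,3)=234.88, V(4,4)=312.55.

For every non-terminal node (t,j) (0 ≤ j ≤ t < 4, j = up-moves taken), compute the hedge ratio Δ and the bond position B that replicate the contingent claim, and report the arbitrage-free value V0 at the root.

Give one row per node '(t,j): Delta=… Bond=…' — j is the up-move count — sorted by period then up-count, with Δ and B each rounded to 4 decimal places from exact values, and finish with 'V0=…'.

Under the risk-neutral measure, an up-move has probability p* = (R−d)/(u−d) = 0.9032 and values discount at R = 1.02.
At expiry t=4: V(4,0)=155.4600, V(4,1)=32.4900, V(4,2)=82.2000, V(4,3)=234.8800, V(4,4)=312.5500
(3,0): S=65.6463. Δ = (V_up−V_dn)/(S_up−S_dn) = (32.4900−155.4600)/(68.9286−48.5783) = -6.0426. V = [p*·32.4900 + (1−p*)·155.4600]/1.02 = 43.5199. B = V − Δ·S = 440.1973.
(3,1): S=93.1468. Δ = (V_up−V_dn)/(S_up−S_dn) = (82.2000−32.4900)/(97.8041−68.9286) = 1.7215. V = [p*·82.2000 + (1−p*)·32.4900]/1.02 = 75.8719. B = V − Δ·S = -84.4829.
(3,2): S=132.1677. Δ = (V_up−V_dn)/(S_up−S_dn) = (234.8800−82.2000)/(138.7761−97.8041) = 3.7264. V = [p*·234.8800 + (1−p*)·82.2000]/1.02 = 215.7887. B = V − Δ·S = -276.7274.
(3,3): S=187.5353. Δ = (V_up−V_dn)/(S_up−S_dn) = (312.5500−234.8800)/(196.9120−138.7761) = 1.3360. V = [p*·312.5500 + (1−p*)·234.8800]/1.02 = 299.0525. B = V − Δ·S = 48.5041.
(2,0): S=88.7112. Δ = (V_up−V_dn)/(S_up−S_dn) = (75.8719−43.5199)/(93.1468−65.6463) = 1.1764. V = [p*·75.8719 + (1−p*)·43.5199]/1.02 = 71.3148. B = V − Δ·S = -33.0465.
(2,1): S=125.8740. Δ = (V_up−V_dn)/(S_up−S_dn) = (215.7887−75.8719)/(132.1677−93.1468) = 3.5857. V = [p*·215.7887 + (1−p*)·75.8719]/1.02 = 198.2827. B = V − Δ·S = -253.0618.
(2,2): S=178.6050. Δ = (V_up−V_dn)/(S_up−S_dn) = (299.0525−215.7887)/(187.5353−132.1677) = 1.5038. V = [p*·299.0525 + (1−p*)·215.7887]/1.02 = 285.2889. B = V − Δ·S = 16.6962.
(1,0): S=119.8800. Δ = (V_up−V_dn)/(S_up−S_dn) = (198.2827−71.3148)/(125.8740−88.7112) = 3.4165. V = [p*·198.2827 + (1−p*)·71.3148]/1.02 = 182.3486. B = V − Δ·S = -227.2255.
(1,1): S=170.1000. Δ = (V_up−V_dn)/(S_up−S_dn) = (285.2889−198.2827)/(178.6050−125.8740) = 1.6500. V = [p*·285.2889 + (1−p*)·198.2827]/1.02 = 271.4402. B = V − Δ·S = -9.2249.
(0,0): S=162.0000. Δ = (V_up−V_dn)/(S_up−S_dn) = (271.4402−182.3486)/(170.1000−119.8800) = 1.7740. V = [p*·271.4402 + (1−p*)·182.3486]/1.02 = 257.6651. B = V − Δ·S = -29.7272.
Self-financing check: at every node Δ·S+B equals the discounted successor values.

(0,0): Delta=1.7740 Bond=-29.7272
(1,0): Delta=3.4165 Bond=-227.2255
(1,1): Delta=1.6500 Bond=-9.2249
(2,0): Delta=1.1764 Bond=-33.0465
(2,1): Delta=3.5857 Bond=-253.0618
(2,2): Delta=1.5038 Bond=16.6962
(3,0): Delta=-6.0426 Bond=440.1973
(3,1): Delta=1.7215 Bond=-84.4829
(3,2): Delta=3.7264 Bond=-276.7274
(3,3): Delta=1.3360 Bond=48.5041
V0=257.6651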